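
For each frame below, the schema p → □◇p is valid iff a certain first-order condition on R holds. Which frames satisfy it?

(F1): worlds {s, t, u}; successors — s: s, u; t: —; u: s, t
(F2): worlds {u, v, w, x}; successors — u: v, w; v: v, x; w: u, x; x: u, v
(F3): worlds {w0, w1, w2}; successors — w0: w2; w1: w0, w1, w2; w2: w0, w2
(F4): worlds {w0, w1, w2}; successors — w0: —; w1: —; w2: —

The schema corresponds to symmetry: ∀x ∀y (Rxy → Ryx).
(F1): fails — Rut but not Rtu.
(F2): fails — Ruv but not Rvu.
(F3): fails — Rw1w2 but not Rw2w1.
(F4): condition met.

(F4)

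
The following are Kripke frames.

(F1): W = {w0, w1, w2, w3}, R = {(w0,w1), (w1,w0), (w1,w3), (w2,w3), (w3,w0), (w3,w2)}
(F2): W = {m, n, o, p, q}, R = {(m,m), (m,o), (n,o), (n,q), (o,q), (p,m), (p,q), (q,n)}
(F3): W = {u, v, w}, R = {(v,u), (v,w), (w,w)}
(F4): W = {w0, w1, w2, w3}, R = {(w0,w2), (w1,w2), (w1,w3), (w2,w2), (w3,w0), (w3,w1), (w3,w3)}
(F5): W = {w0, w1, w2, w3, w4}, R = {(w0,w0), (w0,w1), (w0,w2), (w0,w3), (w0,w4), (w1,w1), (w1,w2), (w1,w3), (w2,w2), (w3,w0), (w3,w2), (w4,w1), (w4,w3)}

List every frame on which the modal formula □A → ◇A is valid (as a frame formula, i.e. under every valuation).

(F1), (F2), (F4), (F5)

Frame correspondent (Sahlqvist): ∀x ∃y Rxy — i.e. seriality.
(F1): ✓.
(F2): ✓.
(F3): fails — world u has no successor.
(F4): ✓.
(F5): ✓.
Valid on: (F1), (F2), (F4), (F5).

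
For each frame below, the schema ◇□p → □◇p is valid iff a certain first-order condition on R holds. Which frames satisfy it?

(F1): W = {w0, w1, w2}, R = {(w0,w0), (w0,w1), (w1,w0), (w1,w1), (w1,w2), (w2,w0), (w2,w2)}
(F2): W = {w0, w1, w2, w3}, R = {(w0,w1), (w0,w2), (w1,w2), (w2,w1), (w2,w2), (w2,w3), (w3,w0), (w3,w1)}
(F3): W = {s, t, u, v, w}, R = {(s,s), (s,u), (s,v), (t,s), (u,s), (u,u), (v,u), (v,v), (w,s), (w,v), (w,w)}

(F1), (F3)

Frame correspondent (Sahlqvist): ∀x ∀y ∀z (Rxy ∧ Rxz → ∃w (Ryw ∧ Rzw)) — i.e. convergence.
(F1): ✓.
(F2): fails — Rw2w1 and Rw2w3 but w1 and w3 have no common successor.
(F3): ✓.
Valid on: (F1), (F3).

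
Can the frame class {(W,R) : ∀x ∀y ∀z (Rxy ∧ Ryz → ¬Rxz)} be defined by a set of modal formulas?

No

Modal frame validity is preserved under surjective bounded morphisms.
The 5-cycle (worlds 0,1,2,3,4 with 0→1→2→3→4→0) is intransitive. Mapping every world to a single reflexive point • is a surjective bounded morphism; the reflexive point is not intransitive (R••∧R•• but R••).
So the class is not modally definable.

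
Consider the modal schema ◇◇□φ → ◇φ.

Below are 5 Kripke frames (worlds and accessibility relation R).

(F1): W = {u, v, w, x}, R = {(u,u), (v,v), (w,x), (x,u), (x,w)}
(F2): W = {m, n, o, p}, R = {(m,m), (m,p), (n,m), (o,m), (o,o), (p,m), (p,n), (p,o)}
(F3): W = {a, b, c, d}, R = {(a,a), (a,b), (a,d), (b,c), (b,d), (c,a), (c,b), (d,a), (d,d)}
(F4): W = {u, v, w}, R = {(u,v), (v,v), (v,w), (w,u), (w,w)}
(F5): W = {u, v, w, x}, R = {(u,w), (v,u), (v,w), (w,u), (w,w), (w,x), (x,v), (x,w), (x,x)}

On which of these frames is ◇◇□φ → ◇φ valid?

Frame correspondent (Sahlqvist): ∀x ∀y (xR²y → ∃w (yRw ∧ xRw)) — i.e. a generalized confluence (Geach) condition.
(F1): fails — wR²u but no t with uRt and wRt.
(F2): holds.
(F3): fails — cR²b but no w with bRw and cRw.
(F4): fails — uR²w but no t with wRt and uRt.
(F5): holds.
Valid on: (F2), (F5).

(F2), (F5)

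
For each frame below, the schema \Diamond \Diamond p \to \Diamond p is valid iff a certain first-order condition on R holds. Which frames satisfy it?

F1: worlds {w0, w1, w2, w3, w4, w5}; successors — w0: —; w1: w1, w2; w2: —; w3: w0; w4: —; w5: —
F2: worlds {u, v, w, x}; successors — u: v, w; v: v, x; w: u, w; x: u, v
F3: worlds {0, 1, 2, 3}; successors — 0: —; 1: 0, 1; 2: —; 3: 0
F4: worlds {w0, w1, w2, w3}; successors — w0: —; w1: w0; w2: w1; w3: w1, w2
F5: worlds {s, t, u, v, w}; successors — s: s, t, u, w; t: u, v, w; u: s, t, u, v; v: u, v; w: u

This is the axiom for transitivity; its first-order frame correspondent is \forall x \forall y \forall z (Rxy \wedge Ryz \to Rxz).
F1: holds.
F2: fails — Ruv and Rvx but not Rux.
F3: holds.
F4: fails — Rw3w1 and Rw1w0 but not Rw3w0.
F5: fails — Rut and Rtw but not Ruw.
Valid on: F1, F3.

F1, F3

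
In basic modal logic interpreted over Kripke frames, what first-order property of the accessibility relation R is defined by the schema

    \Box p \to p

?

This is the T axiom.
Its frame correspondent is reflexivity — \forall x Rxx.

Reflexivity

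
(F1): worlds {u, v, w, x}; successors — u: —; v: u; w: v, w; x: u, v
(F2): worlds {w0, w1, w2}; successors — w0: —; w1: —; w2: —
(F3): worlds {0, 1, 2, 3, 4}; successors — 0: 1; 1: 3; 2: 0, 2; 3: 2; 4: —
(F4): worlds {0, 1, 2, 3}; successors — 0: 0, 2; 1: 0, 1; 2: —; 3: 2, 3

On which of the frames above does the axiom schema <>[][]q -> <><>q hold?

(F2)

The schema corresponds to a generalized confluence (Geach) condition: forall x forall y (xRy -> exists w (y R^2 w & x R^2 w)).
(F1): fails — vRu but no t with uR²t and vR²t.
(F2): satisfies the condition.
(F3): fails — 0R1 but no w with 1R²w and 0R²w.
(F4): fails — 0R2 but no w with 2R²w and 0R²w.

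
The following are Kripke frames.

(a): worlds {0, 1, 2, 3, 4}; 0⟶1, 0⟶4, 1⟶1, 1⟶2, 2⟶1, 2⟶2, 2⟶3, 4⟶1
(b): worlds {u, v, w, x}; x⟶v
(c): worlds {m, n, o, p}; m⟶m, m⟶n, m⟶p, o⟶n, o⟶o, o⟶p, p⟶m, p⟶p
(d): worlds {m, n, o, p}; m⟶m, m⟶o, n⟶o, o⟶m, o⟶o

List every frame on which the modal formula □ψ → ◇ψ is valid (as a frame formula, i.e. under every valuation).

Frame correspondent (Sahlqvist): ∀x ∃y Rxy — i.e. seriality.
(a): fails — world 3 has no successor.
(b): fails — world u has no successor.
(c): fails — world n has no successor.
(d): fails — world p has no successor.
Valid on no frame.

none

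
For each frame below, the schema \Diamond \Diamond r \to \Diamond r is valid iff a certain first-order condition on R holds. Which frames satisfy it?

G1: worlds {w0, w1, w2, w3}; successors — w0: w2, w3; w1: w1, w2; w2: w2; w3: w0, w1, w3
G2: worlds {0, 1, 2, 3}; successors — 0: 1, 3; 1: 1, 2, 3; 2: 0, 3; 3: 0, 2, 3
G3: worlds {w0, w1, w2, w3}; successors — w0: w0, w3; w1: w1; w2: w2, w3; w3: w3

This is the axiom for a generalized confluence (Geach) condition; its first-order frame correspondent is \forall x \forall y (x R^2 y \to \exists w (y = w \wedge xRw)).
G1: fails — w0R²w0 but no w with w0=w and w0Rw.
G2: fails — 0R²0 but no w with 0=w and 0Rw.
G3: satisfies the condition.

G3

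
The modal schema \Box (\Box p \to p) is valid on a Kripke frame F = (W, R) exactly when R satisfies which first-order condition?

shift-reflexivity: \forall x \forall y (Rxy \to Ryy)

Suppose □(□p→p) is valid. Take Rxy and set V(p)={w : Ryw}. Then at y, □p holds; since □(□p→p) at x, □p→p at y, so p at y, i.e. Ryy.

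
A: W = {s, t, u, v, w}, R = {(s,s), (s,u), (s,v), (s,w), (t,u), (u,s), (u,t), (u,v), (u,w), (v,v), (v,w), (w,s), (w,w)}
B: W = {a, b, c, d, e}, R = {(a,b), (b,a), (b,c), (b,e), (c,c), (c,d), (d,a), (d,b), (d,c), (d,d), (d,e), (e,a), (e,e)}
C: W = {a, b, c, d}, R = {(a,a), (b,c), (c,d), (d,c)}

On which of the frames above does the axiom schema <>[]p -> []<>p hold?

This is the axiom for convergence; its first-order frame correspondent is forall x forall y forall z (Rxy & Rxz -> exists w (Ryw & Rzw)).
A: fails — Ruv and Rut but v and t have no common successor.
B: fails — Rbc and Rba but c and a have no common successor.
C: ✓.
Valid on: C.

C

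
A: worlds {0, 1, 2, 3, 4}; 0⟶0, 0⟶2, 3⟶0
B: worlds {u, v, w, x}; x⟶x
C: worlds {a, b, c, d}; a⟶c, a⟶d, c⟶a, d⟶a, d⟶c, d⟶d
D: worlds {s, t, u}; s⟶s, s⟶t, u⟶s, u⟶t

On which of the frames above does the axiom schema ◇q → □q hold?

B

Frame correspondent (Sahlqvist): ∀x ∀y ∀z (Rxy ∧ Rxz → y = z) — i.e. partial functionality.
A: fails — 0 sees both 0 and 2.
B: satisfies the condition.
C: fails — a sees both c and d.
D: fails — s sees both s and t.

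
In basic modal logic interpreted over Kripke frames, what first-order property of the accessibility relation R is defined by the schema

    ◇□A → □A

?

the Euclidean property: ∀x ∀y ∀z (Rxy ∧ Rxz → Ryz)

Replacing A by ¬A and contraposing gives the equivalent schema ◇A → □◇A.
Suppose ◇A→□◇A is valid. Take Rxy, Rxz and set V(A)={y}. Then ◇A at x, so □◇A at x, so ◇A at z, so some w with Rzw has A; w=y, i.e. Rzy. By symmetry of the argument, Ryz.
Conversely, on a frame with the Euclidean property the schema holds at every world under every valuation.
Frame condition: ∀x ∀y ∀z (Rxy ∧ Rxz → Ryz).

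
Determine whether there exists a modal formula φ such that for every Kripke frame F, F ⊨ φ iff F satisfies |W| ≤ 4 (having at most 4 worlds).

Not modally definable

Any modally definable frame class is closed under disjoint unions.
Any modal formula valid on each of 5 disjoint one-world frames is valid on their disjoint union (validity is preserved under disjoint unions). Each one-world frame has |W|=1≤4, but the union has |W|=5.
So the class is not modally definable.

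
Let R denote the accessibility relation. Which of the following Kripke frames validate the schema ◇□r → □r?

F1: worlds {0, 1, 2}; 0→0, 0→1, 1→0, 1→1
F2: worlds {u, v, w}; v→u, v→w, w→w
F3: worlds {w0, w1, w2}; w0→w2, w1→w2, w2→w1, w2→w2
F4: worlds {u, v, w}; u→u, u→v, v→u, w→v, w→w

The schema corresponds to the Euclidean property: ∀x ∀y ∀z (Rxy ∧ Rxz → Ryz).
F1: condition met.
F2: fails — Rvu and Rvu but not Ruu.
F3: fails — Rw2w1 and Rw2w1 but not Rw1w1.
F4: fails — Ruv and Ruv but not Rvv.

F1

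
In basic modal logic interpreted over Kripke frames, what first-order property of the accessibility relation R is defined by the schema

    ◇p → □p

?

Partial functionality

This is the CD axiom.
Its frame correspondent is partial functionality — ∀x ∀y ∀z (Rxy ∧ Rxz → y = z).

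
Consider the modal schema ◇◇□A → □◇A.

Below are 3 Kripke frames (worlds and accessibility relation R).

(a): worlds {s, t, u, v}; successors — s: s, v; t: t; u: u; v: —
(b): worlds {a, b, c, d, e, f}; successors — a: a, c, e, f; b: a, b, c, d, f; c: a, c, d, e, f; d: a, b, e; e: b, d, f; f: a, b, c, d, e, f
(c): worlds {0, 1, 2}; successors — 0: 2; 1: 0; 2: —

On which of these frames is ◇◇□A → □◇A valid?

Frame correspondent (Sahlqvist): ∀x ∀y ∀z ((xR²y ∧ xRz) → ∃w (yRw ∧ zRw)) — i.e. a generalized confluence (Geach) condition.
(a): fails — sR²s, sRv but no w with sRw and vRw.
(b): holds.
(c): fails — 1R²2, 1R0 but no w with 2Rw and 0Rw.

(b)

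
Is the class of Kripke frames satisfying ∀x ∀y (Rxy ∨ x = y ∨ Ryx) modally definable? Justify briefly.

Not modally definable

Modal frame validity is preserved under disjoint unions.
Take 3 disjoint single-world reflexive frames: each is trivially connected, but their disjoint union has 3 worlds with no edge between distinct components, so it is not connected.
So the class is not modally definable.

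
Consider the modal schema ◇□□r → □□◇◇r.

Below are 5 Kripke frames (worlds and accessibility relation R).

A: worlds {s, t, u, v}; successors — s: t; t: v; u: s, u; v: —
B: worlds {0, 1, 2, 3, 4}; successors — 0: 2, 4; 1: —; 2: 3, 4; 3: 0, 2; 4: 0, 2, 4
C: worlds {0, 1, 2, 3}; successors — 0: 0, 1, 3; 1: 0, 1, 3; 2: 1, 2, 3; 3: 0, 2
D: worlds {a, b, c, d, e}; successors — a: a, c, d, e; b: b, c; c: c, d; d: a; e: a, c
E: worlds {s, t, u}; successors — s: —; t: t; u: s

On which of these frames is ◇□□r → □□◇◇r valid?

B, C, D, E

Frame correspondent (Sahlqvist): ∀x ∀y ∀z ((xRy ∧ xR²z) → ∃w (yR²w ∧ zR²w)) — i.e. a generalized confluence (Geach) condition.
A: fails — sRt, sR²v but no w with tR²w and vR²w.
B: ✓.
C: ✓.
D: ✓.
E: ✓.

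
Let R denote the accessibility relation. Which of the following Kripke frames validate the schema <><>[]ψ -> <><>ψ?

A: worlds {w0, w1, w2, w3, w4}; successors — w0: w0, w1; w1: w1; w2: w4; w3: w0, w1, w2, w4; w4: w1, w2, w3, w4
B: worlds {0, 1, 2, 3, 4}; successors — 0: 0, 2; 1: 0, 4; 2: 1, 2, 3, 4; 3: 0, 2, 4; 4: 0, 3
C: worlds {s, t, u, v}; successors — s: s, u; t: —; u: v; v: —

Frame correspondent (Sahlqvist): forall x forall y (x R^2 y -> exists w (yRw & x R^2 w)) — i.e. a generalized confluence (Geach) condition.
A: ✓.
B: ✓.
C: fails — sR²v but no w with vRw and sR²w.

A, B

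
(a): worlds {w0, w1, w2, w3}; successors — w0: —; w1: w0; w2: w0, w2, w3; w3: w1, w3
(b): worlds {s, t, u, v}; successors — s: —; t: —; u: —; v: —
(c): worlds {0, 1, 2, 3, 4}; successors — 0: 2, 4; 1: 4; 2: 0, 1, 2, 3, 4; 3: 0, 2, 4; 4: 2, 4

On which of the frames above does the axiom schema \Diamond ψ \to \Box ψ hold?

Frame correspondent (Sahlqvist): \forall x \forall y \forall z (Rxy \wedge Rxz \to y = z) — i.e. partial functionality.
(a): fails — w2 sees both w0 and w2.
(b): holds.
(c): fails — 0 sees both 2 and 4.

(b)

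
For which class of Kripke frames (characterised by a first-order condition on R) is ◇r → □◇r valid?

Suppose ◇r→□◇r is valid. Take Rxy, Rxz and set V(r)={y}. Then ◇r at x, so □◇r at x, so ◇r at z, so some w with Rzw has r; w=y, i.e. Rzy. By symmetry of the argument, Ryz.
Conversely, on a frame with the Euclidean property the schema holds at every world under every valuation.
So the correspondent is the Euclidean property.

the Euclidean property: ∀x ∀y ∀z (Rxy ∧ Rxz → Ryz)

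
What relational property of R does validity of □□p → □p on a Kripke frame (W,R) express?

This is the C4 axiom.
It corresponds to density: ∀x ∀y (Rxy → ∃z (Rxz ∧ Rzy)).

Density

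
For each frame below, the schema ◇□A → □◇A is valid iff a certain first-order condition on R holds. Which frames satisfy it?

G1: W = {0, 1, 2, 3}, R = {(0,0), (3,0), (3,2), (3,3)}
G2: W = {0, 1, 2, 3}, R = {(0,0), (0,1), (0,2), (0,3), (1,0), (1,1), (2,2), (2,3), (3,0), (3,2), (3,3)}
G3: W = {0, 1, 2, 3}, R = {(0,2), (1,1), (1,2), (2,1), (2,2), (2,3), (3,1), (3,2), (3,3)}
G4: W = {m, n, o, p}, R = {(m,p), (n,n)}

The schema corresponds to convergence: ∀x ∀y ∀z (Rxy ∧ Rxz → ∃w (Ryw ∧ Rzw)).
G1: fails — R33 and R32 but 3 and 2 have no common successor.
G2: fails — R02 and R01 but 2 and 1 have no common successor.
G3: holds.
G4: fails — Rmp and Rmp but p and p have no common successor.

G3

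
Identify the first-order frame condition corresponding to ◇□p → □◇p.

convergence: ∀x ∀y ∀z (Rxy ∧ Rxz → ∃w (Ryw ∧ Rzw))

This schema is the .2 axiom.
Its frame correspondent is convergence — ∀x ∀y ∀z (Rxy ∧ Rxz → ∃w (Ryw ∧ Rzw)).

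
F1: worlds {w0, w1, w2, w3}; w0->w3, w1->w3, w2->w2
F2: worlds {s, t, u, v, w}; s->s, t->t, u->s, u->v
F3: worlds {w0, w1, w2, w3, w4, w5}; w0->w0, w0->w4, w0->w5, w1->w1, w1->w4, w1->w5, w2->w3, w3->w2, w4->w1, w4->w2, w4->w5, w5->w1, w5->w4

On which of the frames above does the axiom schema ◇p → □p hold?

F1

The schema corresponds to partial functionality: ∀x ∀y ∀z (Rxy ∧ Rxz → y = z).
F1: holds.
F2: fails — u sees both s and v.
F3: fails — w0 sees both w0 and w4.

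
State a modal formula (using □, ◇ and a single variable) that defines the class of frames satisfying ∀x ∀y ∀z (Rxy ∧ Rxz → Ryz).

◇q → □◇q

The condition is the Euclidean property. The 5 schema ◇q → □◇q defines it.
Suppose ◇q→□◇q is valid. Take Rxy, Rxz and set V(q)={y}. Then ◇q at x, so □◇q at x, so ◇q at z, so some w with Rzw has q; w=y, i.e. Rzy. By symmetry of the argument, Ryz.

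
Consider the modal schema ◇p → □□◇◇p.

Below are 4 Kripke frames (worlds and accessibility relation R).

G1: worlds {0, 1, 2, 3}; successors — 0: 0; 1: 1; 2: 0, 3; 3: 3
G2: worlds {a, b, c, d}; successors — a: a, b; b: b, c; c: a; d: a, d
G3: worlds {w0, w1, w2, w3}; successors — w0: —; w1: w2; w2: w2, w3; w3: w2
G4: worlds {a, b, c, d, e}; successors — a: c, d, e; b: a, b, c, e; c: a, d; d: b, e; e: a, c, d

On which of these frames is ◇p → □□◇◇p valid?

G3

Frame correspondent (Sahlqvist): ∀x ∀y ∀z ((xRy ∧ xR²z) → ∃w (y = w ∧ zR²w)) — i.e. a generalized confluence (Geach) condition.
G1: fails — 2R0, 2R²3 but no w with 0=w and 3R²w.
G2: fails — bRc, bR²c but no w with c=w and cR²w.
G3: holds.
G4: fails — bRa, bR²c but no w with a=w and cR²w.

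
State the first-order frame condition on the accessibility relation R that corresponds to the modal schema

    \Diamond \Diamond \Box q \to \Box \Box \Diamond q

\forall x \forall y \forall z ((x R^2 y \wedge x R^2 z) \to \exists w (yRw \wedge zRw))

This is a Sahlqvist (Geach-type) schema ◇^2□^1q → □^2◇^1q.
Minimal-valuation argument: fix x; take any y with xR^2y and any z with xR^2z. Set V(q) to the set of worlds R-reachable from y in exactly 1 step. Then □^1q holds at y, so the antecedent holds at x; validity forces ◇^1q at z, giving a w with zR^1w and yR^1w.
First-order correspondent: \forall x \forall y \forall z ((x R^2 y \wedge x R^2 z) \to \exists w (yRw \wedge zRw)).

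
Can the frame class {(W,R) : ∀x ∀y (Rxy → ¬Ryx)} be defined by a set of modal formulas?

Not modally definable

Modal frame validity is preserved under surjective bounded morphisms.
The 4-cycle (worlds 0,1,2,3 with 0→1→2→3→0) is asymmetric. Mapping every world to a single reflexive point • is a surjective bounded morphism, and the reflexive point is not asymmetric (R•• but asymmetry requires ¬R••).
So the class is not modally definable.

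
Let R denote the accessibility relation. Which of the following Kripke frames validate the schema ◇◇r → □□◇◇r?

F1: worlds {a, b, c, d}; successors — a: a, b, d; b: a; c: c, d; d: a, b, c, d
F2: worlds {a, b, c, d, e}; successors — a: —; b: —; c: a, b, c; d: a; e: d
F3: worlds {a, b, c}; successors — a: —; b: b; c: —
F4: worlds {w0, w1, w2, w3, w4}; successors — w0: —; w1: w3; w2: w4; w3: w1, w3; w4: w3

This is the axiom for a generalized confluence (Geach) condition; its first-order frame correspondent is ∀x ∀y ∀z ((xR²y ∧ xR²z) → ∃w (y = w ∧ zR²w)).
F1: fails — aR²c, aR²b but no w with c=w and bR²w.
F2: fails — cR²a, cR²a but no w with a=w and aR²w.
F3: holds.
F4: holds.
Valid on: F3, F4.

F3, F4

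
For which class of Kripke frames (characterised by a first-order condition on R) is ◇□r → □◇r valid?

convergence: ∀x ∀y ∀z (Rxy ∧ Rxz → ∃w (Ryw ∧ Rzw))

Suppose ◇□r→□◇r is valid. Take Rxy, Rxz and set V(r)={w : Ryw}. Then □r at y so ◇□r at x, so □◇r at x, so ◇r at z, giving w with Rzw and Ryw.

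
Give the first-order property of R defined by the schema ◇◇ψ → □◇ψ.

This is a Sahlqvist (Geach-type) schema ◇^2□^0ψ → □^1◇^1ψ.
Minimal-valuation argument: fix x; take any y with xR^2y and any z with xR^1z. Set V(ψ) to the set of worlds R-reachable from y in exactly 0 steps. Then □^0ψ holds at y, so the antecedent holds at x; validity forces ◇^1ψ at z, giving a w with zR^1w and yR^0w.
First-order correspondent: ∀x ∀y ∀z ((xR²y ∧ xRz) → ∃w (y = w ∧ zRw)).

∀x ∀y ∀z ((xR²y ∧ xRz) → ∃w (y = w ∧ zRw))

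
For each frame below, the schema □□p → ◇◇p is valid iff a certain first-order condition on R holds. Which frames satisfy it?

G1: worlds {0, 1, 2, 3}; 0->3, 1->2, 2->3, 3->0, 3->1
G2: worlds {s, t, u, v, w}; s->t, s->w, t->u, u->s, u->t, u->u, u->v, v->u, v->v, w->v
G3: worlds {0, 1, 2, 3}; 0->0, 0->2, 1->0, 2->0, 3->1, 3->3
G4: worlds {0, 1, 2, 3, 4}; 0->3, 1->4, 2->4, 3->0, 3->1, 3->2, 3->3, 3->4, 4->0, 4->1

G1, G2, G3, G4

Frame correspondent (Sahlqvist): ∀x ∃w (xR²w ∧ xR²w) — i.e. a generalized confluence (Geach) condition.
G1: ✓.
G2: ✓.
G3: ✓.
G4: ✓.
Valid on: G1, G2, G3, G4.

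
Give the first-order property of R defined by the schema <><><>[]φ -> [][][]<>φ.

forall x forall y forall z ((x R^3 y & x R^3 z) -> exists w (yRw & zRw))

This is a Sahlqvist (Geach-type) schema ◇^3□^1φ → □^3◇^1φ.
First-order correspondent: forall x forall y forall z ((x R^3 y & x R^3 z) -> exists w (yRw & zRw)).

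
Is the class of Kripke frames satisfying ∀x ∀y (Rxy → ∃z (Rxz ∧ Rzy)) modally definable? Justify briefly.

Yes — defined by □□q → □q

The condition is density. A defining modal formula is □□q → □q.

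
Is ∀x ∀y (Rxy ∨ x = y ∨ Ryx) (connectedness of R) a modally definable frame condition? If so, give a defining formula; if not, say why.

No — not modally definable

If a class were modally definable it would be closed under disjoint unions (Goldblatt–Thomason).
Take 4 disjoint single-world reflexive frames: each is trivially connected, but their disjoint union has 4 worlds with no edge between distinct components, so it is not connected.
So the class is not modally definable.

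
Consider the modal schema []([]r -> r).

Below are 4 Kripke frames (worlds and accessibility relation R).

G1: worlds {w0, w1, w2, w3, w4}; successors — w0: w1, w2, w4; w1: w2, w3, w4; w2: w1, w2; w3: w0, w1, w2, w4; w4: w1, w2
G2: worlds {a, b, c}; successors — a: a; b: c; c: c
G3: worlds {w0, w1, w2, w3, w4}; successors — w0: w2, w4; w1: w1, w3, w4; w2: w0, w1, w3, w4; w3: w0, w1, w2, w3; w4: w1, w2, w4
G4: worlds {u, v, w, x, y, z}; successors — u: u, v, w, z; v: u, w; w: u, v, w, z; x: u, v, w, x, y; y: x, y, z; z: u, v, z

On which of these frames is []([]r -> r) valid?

G2

The schema corresponds to shift-reflexivity: forall x forall y (Rxy -> Ryy).
G1: fails — Rw0w4 but not Rw4w4.
G2: holds.
G3: fails — Rw3w0 but not Rw0w0.
G4: fails — Ruv but not Rvv.
Valid on: G2.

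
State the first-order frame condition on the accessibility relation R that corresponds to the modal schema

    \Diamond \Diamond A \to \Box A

\forall x \forall y \forall z ((x R^2 y \wedge xRz) \to \exists w (y = w \wedge z = w))

This is a Sahlqvist (Geach-type) schema ◇^2□^0A → □^1◇^0A.
Minimal-valuation argument: fix x; take any y with xR^2y and any z with xR^1z. Set V(A) to the set of worlds R-reachable from y in exactly 0 steps. Then □^0A holds at y, so the antecedent holds at x; validity forces ◇^0A at z, giving a w with zR^0w and yR^0w.
First-order correspondent: \forall x \forall y \forall z ((x R^2 y \wedge xRz) \to \exists w (y = w \wedge z = w)).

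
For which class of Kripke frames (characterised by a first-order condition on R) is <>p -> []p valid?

partial functionality: forall x forall y forall z (Rxy & Rxz -> y = z)

Suppose ◇p→□p is valid. Take Rxy, Rxz and set V(p)={y}. Then ◇p at x, so □p at x, so p at z, i.e. z=y.
The converse is a direct semantic check.
So the correspondent is partial functionality.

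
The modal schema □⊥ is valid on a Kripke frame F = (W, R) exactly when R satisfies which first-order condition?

□⊥ is valid iff no world has any successor (otherwise □⊥ fails at any world with one).

Emptiness of R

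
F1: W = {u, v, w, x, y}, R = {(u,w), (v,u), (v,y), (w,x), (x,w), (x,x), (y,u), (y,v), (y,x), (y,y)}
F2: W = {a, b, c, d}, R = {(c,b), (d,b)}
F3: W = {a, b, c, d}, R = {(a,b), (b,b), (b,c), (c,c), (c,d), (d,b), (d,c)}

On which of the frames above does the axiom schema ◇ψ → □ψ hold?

Frame correspondent (Sahlqvist): ∀x ∀y ∀z (Rxy ∧ Rxz → y = z) — i.e. partial functionality.
F1: fails — v sees both u and y.
F2: condition met.
F3: fails — b sees both b and c.

F2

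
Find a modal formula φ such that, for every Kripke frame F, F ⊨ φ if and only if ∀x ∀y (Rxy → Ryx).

This is symmetry; the standard corresponding axiom is B: ψ → □◇ψ.
Suppose ψ→□◇ψ is valid. Take Rxy and set V(ψ)={x}. Then ψ at x, so □◇ψ at x, so ◇ψ at y, so some z with Ryz has ψ; z=x, i.e. Ryx.

ψ → □◇ψ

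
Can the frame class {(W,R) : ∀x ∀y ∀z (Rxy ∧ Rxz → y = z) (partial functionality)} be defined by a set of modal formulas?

The condition is partial functionality. A defining modal formula is ◇r → □r.

Yes, by ◇r → □r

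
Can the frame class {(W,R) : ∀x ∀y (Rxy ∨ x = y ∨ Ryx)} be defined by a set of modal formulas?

No

If a class were modally definable it would be closed under disjoint unions (Goldblatt–Thomason).
Take 4 disjoint single-world reflexive frames: each is trivially connected, but their disjoint union has 4 worlds with no edge between distinct components, so it is not connected.
So the class is not modally definable.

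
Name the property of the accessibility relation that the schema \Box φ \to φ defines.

reflexivity: \forall x Rxx

Suppose □φ→φ is valid. At any x set V(φ)={w : Rxw}. Then □φ holds at x, so φ holds at x, i.e. Rxx.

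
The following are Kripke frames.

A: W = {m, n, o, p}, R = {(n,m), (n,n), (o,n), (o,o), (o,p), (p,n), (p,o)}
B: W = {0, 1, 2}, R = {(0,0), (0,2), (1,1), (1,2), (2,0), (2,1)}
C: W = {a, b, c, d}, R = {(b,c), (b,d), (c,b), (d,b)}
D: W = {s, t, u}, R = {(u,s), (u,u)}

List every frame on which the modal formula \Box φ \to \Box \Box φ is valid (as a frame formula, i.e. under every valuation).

Frame correspondent (Sahlqvist): \forall x \forall y \forall z (Rxy \wedge Ryz \to Rxz) — i.e. transitivity.
A: fails — Ron and Rnm but not Rom.
B: fails — R02 and R21 but not R01.
C: fails — Rdb and Rbc but not Rdc.
D: ✓.

D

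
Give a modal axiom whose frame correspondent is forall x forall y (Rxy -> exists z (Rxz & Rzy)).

The condition is density. The C4 schema □□p → □p defines it.
Suppose □□p→□p is valid. Take Rxy and set V(p)={w : xR²w}. Then □□p at x, so □p at x, so p at y, i.e. ∃z(Rxz∧Rzy).

□□p → □p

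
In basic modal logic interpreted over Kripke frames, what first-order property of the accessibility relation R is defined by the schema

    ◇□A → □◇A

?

Convergence

Suppose ◇□A→□◇A is valid. Take Rxy, Rxz and set V(A)={w : Ryw}. Then □A at y so ◇□A at x, so □◇A at x, so ◇A at z, giving w with Rzw and Ryw.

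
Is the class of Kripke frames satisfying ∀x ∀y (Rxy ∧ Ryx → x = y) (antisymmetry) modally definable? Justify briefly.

No

If a class were modally definable it would be closed under surjective bounded morphisms (Goldblatt–Thomason).
The 6-cycle (worlds w0,w1,w2,w3,w4,w5 with w0→w1→w2→w3→w4→w5→w0) is antisymmetric. Sending even-indexed worlds to a and odd-indexed worlds to b is a surjective bounded morphism onto the two-world frame with a↔b, which is not antisymmetric.
Hence antisymmetry is not modally definable.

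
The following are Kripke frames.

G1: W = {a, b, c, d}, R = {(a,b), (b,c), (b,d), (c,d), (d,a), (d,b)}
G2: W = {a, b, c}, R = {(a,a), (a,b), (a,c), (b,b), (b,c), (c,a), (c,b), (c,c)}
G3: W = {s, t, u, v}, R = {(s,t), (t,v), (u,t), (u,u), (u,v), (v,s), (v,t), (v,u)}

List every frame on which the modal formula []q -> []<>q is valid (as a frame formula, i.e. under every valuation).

The schema corresponds to a generalized confluence (Geach) condition: forall x forall z (xRz -> exists w (xRw & zRw)).
G1: fails — aRb but no w with aRw and bRw.
G2: satisfies the condition.
G3: fails — sRt but no w with sRw and tRw.
Valid on: G2.

G2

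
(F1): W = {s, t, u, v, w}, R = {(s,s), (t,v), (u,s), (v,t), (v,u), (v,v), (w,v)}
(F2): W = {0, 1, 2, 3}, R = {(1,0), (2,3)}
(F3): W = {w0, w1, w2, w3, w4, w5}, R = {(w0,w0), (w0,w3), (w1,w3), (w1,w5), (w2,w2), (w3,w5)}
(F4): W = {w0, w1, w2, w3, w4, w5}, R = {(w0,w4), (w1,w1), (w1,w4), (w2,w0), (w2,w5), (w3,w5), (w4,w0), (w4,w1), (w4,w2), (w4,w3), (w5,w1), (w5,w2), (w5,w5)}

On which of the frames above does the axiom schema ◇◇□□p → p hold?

(F2)

Frame correspondent (Sahlqvist): ∀x ∀y (xR²y → ∃w (yR²w ∧ x = w)) — i.e. a generalized confluence (Geach) condition.
(F1): fails — tR²u but no w* with uR²w* and t=w*.
(F2): satisfies the condition.
(F3): fails — w0R²w3 but no w with w3R²w and w0=w.
(F4): fails — w0R²w2 but no w with w2R²w and w0=w.
Valid on: (F2).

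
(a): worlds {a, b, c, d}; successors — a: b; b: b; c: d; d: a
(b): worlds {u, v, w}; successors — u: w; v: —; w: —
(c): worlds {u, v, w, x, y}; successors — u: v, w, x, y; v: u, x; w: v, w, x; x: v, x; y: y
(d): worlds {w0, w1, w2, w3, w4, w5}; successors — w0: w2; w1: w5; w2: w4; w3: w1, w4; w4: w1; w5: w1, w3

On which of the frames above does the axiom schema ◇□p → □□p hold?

(a), (b)

The schema corresponds to a generalized confluence (Geach) condition: ∀x ∀y ∀z ((xRy ∧ xR²z) → ∃w (yRw ∧ z = w)).
(a): condition met.
(b): condition met.
(c): fails — uRv, uR²v but no t with vRt and v=t.
(d): fails — w3Rw1, w3R²w1 but no w with w1Rw and w1=w.
Valid on: (a), (b).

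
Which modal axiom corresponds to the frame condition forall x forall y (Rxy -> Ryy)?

The condition is shift-reflexivity. The T□ schema □(□r → r) defines it.
Suppose □(□r→r) is valid. Take Rxy and set V(r)={w : Ryw}. Then at y, □r holds; since □(□r→r) at x, □r→r at y, so r at y, i.e. Ryy.

□(□r → r)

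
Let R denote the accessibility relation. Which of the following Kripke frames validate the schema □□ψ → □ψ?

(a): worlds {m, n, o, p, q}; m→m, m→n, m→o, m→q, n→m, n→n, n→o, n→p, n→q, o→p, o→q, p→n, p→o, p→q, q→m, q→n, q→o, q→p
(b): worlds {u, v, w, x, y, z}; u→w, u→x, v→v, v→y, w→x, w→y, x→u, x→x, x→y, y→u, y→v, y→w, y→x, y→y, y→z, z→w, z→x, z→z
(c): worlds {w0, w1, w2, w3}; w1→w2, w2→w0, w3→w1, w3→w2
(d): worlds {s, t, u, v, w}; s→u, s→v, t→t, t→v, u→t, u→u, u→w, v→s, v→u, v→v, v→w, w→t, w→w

This is the axiom for density; its first-order frame correspondent is ∀x ∀y (Rxy → ∃z (Rxz ∧ Rzy)).
(a): satisfies the condition.
(b): fails — Ruw but no t with Rut and Rtw.
(c): fails — Rw1w2 but no z with Rw1z and Rzw2.
(d): satisfies the condition.
Valid on: (a), (d).

(a), (d)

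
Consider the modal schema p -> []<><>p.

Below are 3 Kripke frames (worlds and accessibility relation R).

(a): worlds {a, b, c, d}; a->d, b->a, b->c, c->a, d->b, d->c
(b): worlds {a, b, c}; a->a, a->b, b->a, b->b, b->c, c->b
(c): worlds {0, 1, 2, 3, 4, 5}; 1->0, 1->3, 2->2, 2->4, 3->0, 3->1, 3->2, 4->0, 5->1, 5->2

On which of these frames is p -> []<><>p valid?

This is the axiom for a generalized confluence (Geach) condition; its first-order frame correspondent is forall x forall z (xRz -> exists w (x = w & z R^2 w)).
(a): fails — bRc but no w with b=w and cR²w.
(b): condition met.
(c): fails — 1R0 but no w with 1=w and 0R²w.
Valid on: (b).

(b)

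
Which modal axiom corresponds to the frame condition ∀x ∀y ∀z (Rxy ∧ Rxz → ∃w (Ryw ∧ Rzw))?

◇□p → □◇p

This is convergence; the standard corresponding axiom is .2: ◇□p → □◇p.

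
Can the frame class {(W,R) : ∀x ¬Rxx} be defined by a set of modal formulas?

Any modally definable frame class is closed under surjective bounded morphisms.
The 3-cycle (worlds 0,1,2 with 0→1→2→0) is irreflexive, and the map sending every world to a single reflexive point • is a surjective bounded morphism (forth: every edge maps to (•,•); back: every world has a successor). So any modal formula valid on the 3-cycle is also valid on the reflexive point, which is not irreflexive.
So no modal formula (or set of formulas) defines exactly the irreflexive frames.

Not definable by any modal formula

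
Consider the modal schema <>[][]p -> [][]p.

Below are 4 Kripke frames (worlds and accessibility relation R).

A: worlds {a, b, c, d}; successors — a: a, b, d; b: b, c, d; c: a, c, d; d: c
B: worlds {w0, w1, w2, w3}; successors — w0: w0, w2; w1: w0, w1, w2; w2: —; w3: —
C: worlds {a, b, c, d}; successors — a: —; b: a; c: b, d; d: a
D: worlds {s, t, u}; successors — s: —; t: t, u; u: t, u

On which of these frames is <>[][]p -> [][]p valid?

Frame correspondent (Sahlqvist): forall x forall y forall z ((xRy & x R^2 z) -> exists w (y R^2 w & z = w)) — i.e. a generalized confluence (Geach) condition.
A: fails — aRd, aR²b but no w with dR²w and b=w.
B: fails — w0Rw2, w0R²w0 but no w with w2R²w and w0=w.
C: fails — cRb, cR²a but no w with bR²w and a=w.
D: condition met.
Valid on: D.

D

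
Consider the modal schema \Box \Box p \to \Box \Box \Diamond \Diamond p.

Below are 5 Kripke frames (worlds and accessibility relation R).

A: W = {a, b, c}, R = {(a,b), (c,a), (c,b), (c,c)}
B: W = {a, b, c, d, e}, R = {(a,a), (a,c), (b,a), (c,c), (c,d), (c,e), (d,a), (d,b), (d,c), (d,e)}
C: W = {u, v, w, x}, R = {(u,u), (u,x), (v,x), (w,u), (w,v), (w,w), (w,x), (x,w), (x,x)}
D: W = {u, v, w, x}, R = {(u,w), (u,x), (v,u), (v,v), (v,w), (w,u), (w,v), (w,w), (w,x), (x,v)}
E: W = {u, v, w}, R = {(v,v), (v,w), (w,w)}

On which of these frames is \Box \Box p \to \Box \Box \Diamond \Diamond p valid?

C, D, E

Frame correspondent (Sahlqvist): \forall x \forall z (x R^2 z \to \exists w (x R^2 w \wedge z R^2 w)) — i.e. a generalized confluence (Geach) condition.
A: fails — cR²a but no w with cR²w and aR²w.
B: fails — aR²e but no w with aR²w and eR²w.
C: ✓.
D: ✓.
E: ✓.
Valid on: C, D, E.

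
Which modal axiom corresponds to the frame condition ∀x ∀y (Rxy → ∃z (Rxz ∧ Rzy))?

This is density; the standard corresponding axiom is C4: □□s → □s.

□□s → □s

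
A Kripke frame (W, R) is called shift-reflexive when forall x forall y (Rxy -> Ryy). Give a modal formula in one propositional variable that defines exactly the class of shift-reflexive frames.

The condition is shift-reflexivity. The T□ schema □(□p → p) defines it.

□(□p → p)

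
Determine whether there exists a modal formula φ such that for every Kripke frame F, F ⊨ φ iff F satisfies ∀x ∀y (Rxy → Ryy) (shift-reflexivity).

Yes: it is shift-reflexivity, defined by the T□ schema □(□r → r).
Suppose □(□r→r) is valid. Take Rxy and set V(r)={w : Ryw}. Then at y, □r holds; since □(□r→r) at x, □r→r at y, so r at y, i.e. Ryy.

Definable; □(□r → r) defines it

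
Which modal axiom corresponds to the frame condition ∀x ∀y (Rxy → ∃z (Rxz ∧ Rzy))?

□□q → □q

The condition is density. The C4 schema □□q → □q defines it.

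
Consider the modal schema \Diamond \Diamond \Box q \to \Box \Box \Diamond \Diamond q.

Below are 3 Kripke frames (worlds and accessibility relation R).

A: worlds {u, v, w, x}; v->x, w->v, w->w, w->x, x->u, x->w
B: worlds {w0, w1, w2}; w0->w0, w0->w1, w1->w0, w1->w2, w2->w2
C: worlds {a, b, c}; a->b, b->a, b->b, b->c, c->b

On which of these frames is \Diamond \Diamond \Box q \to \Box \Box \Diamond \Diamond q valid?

C

Frame correspondent (Sahlqvist): \forall x \forall y \forall z ((x R^2 y \wedge x R^2 z) \to \exists w (yRw \wedge z R^2 w)) — i.e. a generalized confluence (Geach) condition.
A: fails — vR²u, vR²u but no t with uRt and uR²t.
B: fails — w0R²w0, w0R²w2 but no w with w0Rw and w2R²w.
C: satisfies the condition.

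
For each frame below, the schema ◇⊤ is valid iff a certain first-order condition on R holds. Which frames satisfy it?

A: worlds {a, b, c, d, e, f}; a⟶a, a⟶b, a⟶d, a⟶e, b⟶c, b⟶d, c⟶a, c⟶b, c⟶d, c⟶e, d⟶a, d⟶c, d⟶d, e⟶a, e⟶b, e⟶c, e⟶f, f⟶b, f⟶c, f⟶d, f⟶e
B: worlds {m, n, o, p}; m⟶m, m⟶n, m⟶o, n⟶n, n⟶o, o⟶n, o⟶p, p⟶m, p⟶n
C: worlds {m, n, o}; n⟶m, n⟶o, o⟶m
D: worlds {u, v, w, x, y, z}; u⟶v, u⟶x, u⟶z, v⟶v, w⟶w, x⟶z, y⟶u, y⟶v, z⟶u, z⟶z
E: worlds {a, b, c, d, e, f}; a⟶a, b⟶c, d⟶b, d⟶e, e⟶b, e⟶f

A, B, D

Frame correspondent (Sahlqvist): ∀x ∃y Rxy — i.e. seriality.
A: ✓.
B: ✓.
C: fails — world m has no successor.
D: ✓.
E: fails — world c has no successor.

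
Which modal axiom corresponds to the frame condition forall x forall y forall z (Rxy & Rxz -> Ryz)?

◇q → □◇q

This is the Euclidean property; the standard corresponding axiom is 5: ◇q → □◇q.
Suppose ◇q→□◇q is valid. Take Rxy, Rxz and set V(q)={y}. Then ◇q at x, so □◇q at x, so ◇q at z, so some w with Rzw has q; w=y, i.e. Rzy. By symmetry of the argument, Ryz.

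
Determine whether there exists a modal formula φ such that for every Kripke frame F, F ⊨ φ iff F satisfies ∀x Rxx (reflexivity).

Yes — defined by □p → p

Yes: it is reflexivity, defined by the T schema □p → p.
Suppose □p→p is valid. At any x set V(p)={w : Rxw}. Then □p holds at x, so p holds at x, i.e. Rxx.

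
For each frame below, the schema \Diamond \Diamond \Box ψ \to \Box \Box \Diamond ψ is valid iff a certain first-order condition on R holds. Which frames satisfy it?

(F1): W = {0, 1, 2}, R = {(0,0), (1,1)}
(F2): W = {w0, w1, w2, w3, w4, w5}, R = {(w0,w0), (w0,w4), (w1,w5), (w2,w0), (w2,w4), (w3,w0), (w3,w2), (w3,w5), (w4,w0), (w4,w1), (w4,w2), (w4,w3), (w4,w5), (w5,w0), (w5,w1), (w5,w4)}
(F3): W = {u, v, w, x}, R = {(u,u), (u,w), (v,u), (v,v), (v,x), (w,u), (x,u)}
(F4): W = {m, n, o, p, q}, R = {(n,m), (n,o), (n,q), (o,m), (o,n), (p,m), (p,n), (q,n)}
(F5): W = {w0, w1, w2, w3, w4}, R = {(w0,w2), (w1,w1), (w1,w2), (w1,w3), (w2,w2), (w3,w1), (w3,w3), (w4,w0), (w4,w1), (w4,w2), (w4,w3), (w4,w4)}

The schema corresponds to a generalized confluence (Geach) condition: \forall x \forall y \forall z ((x R^2 y \wedge x R^2 z) \to \exists w (yRw \wedge zRw)).
(F1): satisfies the condition.
(F2): fails — w0R²w0, w0R²w1 but no w with w0Rw and w1Rw.
(F3): satisfies the condition.
(F4): fails — nR²m, nR²m but no w with mRw and mRw.
(F5): fails — w1R²w2, w1R²w3 but no w with w2Rw and w3Rw.

(F1), (F3)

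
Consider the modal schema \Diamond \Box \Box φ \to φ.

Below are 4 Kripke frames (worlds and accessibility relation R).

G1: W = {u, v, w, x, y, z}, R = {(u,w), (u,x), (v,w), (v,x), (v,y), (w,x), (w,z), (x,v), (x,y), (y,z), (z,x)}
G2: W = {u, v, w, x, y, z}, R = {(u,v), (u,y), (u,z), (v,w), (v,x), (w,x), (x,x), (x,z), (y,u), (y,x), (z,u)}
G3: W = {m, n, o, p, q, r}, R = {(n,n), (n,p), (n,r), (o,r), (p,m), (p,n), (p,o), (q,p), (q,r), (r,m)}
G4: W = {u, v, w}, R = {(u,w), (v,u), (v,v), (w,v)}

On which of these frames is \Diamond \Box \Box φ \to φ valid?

G4

The schema corresponds to a generalized confluence (Geach) condition: \forall x \forall y (xRy \to \exists w (y R^2 w \wedge x = w)).
G1: fails — uRw but no t with wR²t and u=t.
G2: fails — uRv but no t with vR²t and u=t.
G3: fails — nRr but no w with rR²w and n=w.
G4: satisfies the condition.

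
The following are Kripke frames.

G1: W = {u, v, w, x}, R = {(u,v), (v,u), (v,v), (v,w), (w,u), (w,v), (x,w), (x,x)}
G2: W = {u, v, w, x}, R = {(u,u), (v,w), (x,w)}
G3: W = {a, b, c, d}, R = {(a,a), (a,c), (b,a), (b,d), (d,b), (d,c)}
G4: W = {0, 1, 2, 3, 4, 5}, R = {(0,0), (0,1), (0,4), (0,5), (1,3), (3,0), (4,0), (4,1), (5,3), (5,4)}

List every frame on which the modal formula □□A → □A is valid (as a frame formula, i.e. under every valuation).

The schema corresponds to density: ∀x ∀y (Rxy → ∃z (Rxz ∧ Rzy)).
G1: ✓.
G2: fails — Rxw but no z with Rxz and Rzw.
G3: fails — Rdc but no z with Rdz and Rzc.
G4: fails — R53 but no z with R5z and Rz3.
Valid on: G1.

G1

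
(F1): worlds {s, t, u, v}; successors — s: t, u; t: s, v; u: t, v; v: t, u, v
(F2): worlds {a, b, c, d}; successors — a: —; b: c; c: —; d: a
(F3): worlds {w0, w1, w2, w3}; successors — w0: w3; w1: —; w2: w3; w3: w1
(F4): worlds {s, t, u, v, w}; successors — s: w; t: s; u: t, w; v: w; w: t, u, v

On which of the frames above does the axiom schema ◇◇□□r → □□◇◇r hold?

The schema corresponds to a generalized confluence (Geach) condition: ∀x ∀y ∀z ((xR²y ∧ xR²z) → ∃w (yR²w ∧ zR²w)).
(F1): condition met.
(F2): condition met.
(F3): fails — w0R²w1, w0R²w1 but no w with w1R²w and w1R²w.
(F4): fails — sR²t, sR²u but no w* with tR²w* and uR²w*.

(F1), (F2)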